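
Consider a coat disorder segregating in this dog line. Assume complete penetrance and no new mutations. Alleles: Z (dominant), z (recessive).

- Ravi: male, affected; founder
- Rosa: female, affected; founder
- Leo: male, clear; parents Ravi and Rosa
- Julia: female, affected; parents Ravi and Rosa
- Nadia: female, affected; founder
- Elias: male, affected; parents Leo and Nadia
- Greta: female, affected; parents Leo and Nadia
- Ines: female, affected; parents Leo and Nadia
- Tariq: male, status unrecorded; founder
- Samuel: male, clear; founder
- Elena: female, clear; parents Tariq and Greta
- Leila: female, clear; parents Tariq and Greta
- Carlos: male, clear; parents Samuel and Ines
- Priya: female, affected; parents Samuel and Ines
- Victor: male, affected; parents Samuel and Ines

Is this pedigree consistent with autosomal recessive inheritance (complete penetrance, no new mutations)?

No

Under autosomal recessive, Leo (clear, male) cannot arise from Ravi (affected) × Rosa (affected).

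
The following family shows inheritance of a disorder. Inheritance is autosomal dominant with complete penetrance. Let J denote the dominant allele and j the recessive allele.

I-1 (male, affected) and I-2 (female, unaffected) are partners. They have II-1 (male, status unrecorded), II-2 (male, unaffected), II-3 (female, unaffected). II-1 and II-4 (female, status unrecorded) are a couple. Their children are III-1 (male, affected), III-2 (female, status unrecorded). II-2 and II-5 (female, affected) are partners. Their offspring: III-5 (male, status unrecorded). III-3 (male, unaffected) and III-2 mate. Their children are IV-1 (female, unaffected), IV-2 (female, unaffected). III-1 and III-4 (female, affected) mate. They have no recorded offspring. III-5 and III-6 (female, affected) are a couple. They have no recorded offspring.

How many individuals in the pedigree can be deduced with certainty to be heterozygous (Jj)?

1

Obligate heterozygotes: I-1 is affected so carries J and passed j to II-2 (jj), so I-1 is Jj.
Every other individual is either homozygous by phenotype or has at least one consistent homozygous assignment, so the count is 1.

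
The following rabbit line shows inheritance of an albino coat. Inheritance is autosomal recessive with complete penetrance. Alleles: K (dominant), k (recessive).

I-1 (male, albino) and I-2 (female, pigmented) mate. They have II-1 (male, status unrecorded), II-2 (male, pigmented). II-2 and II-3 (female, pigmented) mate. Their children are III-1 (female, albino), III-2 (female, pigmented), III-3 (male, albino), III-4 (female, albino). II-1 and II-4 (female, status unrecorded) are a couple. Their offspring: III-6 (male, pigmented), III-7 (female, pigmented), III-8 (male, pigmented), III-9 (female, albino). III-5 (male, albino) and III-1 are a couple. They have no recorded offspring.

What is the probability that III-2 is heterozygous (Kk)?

II-2 is pigmented so carries K and received k from I-1 (kk), so II-2 is Kk.
II-3 is pigmented so carries K and passed k to III-1 (kk), so II-3 is Kk.
Their cross gives offspring ratios 1/4 KK : 1/2 Kk : 1/4 kk. Conditioning on III-2 being pigmented, P(Kk) = 1/2 / 3/4 = 2/3.

2/3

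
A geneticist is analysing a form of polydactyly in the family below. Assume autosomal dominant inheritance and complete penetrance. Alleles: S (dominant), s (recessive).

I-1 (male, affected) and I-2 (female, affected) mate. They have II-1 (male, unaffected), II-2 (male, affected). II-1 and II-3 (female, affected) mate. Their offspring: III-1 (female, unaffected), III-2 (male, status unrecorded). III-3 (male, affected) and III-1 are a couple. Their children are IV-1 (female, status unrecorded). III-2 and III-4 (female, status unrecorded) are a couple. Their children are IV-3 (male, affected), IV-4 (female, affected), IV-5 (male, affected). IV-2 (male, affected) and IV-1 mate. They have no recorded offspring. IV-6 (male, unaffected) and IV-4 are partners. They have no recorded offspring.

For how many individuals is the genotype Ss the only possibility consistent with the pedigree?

Obligate heterozygotes: I-1 is affected so carries S and passed s to II-1 (ss), so I-1 is Ss; I-2 is affected so carries S and passed s to II-1 (ss), so I-2 is Ss; II-3 is affected so carries S and passed s to III-1 (ss), so II-3 is Ss.
Every other individual is either homozygous by phenotype or has at least one consistent homozygous assignment, so the count is 3.

3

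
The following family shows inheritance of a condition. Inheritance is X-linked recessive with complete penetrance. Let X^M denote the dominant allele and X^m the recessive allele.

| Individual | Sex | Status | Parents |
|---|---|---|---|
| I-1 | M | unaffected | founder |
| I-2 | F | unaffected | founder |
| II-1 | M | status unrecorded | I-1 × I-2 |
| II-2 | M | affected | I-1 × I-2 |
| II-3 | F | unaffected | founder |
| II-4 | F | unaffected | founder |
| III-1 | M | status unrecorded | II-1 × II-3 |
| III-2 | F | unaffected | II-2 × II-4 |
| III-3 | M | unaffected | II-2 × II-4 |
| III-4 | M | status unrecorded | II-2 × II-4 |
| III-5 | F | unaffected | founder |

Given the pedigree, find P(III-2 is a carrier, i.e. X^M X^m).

III-2 is unaffected so carries M and received m from II-2 (X^m Y), so III-2 is X^M X^m, giving P(X^M X^m) = 1.

1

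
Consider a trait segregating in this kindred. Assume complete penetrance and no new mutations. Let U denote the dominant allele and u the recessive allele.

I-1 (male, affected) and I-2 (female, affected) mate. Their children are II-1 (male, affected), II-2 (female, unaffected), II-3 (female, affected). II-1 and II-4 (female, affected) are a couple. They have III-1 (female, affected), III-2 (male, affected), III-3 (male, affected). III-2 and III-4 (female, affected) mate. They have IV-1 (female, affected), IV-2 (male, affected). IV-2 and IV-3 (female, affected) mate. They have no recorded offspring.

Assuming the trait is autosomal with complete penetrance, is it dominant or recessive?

I-1 and I-2 are both affected yet have an unaffected child II-2. Under a recessive model two affected parents are homozygous and every child would be affected, so the trait cannot be recessive.

dominant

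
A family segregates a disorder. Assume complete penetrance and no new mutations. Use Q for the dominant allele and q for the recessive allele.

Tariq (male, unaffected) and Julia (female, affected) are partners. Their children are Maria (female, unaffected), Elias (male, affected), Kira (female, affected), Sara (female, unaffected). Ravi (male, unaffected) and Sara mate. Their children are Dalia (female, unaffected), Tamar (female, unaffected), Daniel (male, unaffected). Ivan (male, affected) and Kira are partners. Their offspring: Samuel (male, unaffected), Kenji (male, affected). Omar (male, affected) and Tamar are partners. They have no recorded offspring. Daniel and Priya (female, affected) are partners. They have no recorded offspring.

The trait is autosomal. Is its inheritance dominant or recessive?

Ivan and Kira are both affected yet have an unaffected child Samuel. Under a recessive model two affected parents are homozygous and every child would be affected, so the trait cannot be recessive.

dominant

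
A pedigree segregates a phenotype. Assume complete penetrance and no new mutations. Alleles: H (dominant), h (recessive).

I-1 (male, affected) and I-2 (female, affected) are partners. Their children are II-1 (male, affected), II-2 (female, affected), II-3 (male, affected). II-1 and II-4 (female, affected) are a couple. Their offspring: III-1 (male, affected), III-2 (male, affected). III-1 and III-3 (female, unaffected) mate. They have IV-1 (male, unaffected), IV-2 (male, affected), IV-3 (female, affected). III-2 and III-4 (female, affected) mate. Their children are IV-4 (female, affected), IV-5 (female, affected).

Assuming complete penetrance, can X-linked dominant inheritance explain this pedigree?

Under X-linked dominant, IV-2 (affected, male) cannot arise from III-1 (affected) × III-3 (unaffected).

No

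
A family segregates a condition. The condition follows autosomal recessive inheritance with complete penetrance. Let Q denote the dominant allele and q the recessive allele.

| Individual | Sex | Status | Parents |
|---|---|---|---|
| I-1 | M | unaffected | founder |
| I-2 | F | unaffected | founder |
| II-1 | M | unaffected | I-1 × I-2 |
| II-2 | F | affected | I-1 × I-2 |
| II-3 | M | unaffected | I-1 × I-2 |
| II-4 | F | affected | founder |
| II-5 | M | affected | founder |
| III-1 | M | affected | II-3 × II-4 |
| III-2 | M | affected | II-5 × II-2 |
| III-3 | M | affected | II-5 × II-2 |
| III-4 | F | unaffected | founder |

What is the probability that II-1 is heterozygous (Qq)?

2/3

I-1 is unaffected so carries Q and passed q to II-2 (qq), so I-1 is Qq.
I-2 is unaffected so carries Q and passed q to II-2 (qq), so I-2 is Qq.
Their cross gives offspring ratios 1/4 QQ : 1/2 Qq : 1/4 qq. Conditioning on II-1 being unaffected, P(Qq) = 1/2 / 3/4 = 2/3.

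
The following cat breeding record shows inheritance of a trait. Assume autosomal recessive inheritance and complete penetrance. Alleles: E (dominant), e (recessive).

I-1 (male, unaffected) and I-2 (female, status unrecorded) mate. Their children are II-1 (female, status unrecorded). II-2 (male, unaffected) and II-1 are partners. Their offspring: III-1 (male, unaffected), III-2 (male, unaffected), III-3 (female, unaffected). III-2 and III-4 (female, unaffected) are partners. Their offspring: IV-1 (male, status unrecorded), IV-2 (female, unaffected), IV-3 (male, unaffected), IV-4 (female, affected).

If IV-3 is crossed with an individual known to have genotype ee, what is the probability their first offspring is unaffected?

III-2 is unaffected so carries E and passed e to IV-4 (ee), so III-2 is Ee.
III-4 is unaffected so carries E and passed e to IV-4 (ee), so III-4 is Ee.
IV-3 is an unaffected offspring of III-2 (Ee) × III-4 (Ee), whose cross gives 1/4 EE : 1/2 Ee : 1/4 ee; conditioning on being unaffected, IV-3 is EE with probability 1/3, Ee with probability 2/3.
Summing over parental genotype combinations, P(offspring is unaffected) = 1/3·1 + 2/3·1/2 = 2/3.

2/3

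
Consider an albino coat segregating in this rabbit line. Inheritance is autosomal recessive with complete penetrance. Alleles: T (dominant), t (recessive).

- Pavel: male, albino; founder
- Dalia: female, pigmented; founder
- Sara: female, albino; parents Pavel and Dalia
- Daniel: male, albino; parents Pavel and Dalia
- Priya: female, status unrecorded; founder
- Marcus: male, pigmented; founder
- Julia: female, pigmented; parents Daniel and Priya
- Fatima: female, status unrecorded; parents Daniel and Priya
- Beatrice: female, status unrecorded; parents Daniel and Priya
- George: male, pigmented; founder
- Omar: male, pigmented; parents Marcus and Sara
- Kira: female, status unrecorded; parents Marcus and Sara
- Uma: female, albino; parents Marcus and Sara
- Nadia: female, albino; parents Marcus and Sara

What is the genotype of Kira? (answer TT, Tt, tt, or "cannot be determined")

Kira's phenotype is unrecorded, and no parent or child forces a single allele at both positions; consistent genotype assignments exist with Kira as Tt or tt.

cannot be determined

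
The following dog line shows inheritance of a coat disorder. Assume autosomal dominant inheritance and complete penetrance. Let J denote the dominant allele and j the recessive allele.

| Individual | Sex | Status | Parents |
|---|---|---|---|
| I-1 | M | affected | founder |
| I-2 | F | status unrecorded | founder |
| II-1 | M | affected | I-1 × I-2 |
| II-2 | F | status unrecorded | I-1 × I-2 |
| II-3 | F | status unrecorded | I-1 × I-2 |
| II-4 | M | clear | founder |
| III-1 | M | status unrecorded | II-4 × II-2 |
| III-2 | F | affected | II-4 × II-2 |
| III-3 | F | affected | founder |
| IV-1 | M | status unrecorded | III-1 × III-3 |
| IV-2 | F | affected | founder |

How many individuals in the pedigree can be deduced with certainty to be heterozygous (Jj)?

Obligate heterozygotes: III-2 is affected so carries J and received j from II-4 (jj), so III-2 is Jj.
Every other individual is either homozygous by phenotype or has at least one consistent homozygous assignment, so the count is 1.

1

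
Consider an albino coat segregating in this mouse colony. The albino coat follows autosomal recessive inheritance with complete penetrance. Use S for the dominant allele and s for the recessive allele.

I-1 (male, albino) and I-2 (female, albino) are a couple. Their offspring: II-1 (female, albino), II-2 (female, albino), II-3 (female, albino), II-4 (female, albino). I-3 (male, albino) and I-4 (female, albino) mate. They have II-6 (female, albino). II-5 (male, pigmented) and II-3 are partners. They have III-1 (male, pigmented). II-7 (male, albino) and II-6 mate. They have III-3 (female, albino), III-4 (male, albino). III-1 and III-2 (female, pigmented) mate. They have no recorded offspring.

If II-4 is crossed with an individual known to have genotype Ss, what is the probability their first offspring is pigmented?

II-4 is albino, so II-4 is ss.
The cross gives 1/2 Ss : 1/2 ss, so P(offspring is pigmented) = 1/2.

1/2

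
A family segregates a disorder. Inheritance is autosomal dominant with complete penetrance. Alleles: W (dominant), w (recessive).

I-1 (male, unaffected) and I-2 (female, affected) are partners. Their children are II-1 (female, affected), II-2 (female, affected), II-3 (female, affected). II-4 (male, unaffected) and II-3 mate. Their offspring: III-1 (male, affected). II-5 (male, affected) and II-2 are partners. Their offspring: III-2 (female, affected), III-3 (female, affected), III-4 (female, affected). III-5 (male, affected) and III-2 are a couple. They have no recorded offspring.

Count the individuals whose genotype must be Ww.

4

Obligate heterozygotes: II-1 is affected so carries W and received w from I-1 (ww), so II-1 is Ww; II-2 is affected so carries W and received w from I-1 (ww), so II-2 is Ww; II-3 is affected so carries W and received w from I-1 (ww), so II-3 is Ww; III-1 is affected so carries W and received w from II-4 (ww), so III-1 is Ww.
Every other individual is either homozygous by phenotype or has at least one consistent homozygous assignment, so the count is 4.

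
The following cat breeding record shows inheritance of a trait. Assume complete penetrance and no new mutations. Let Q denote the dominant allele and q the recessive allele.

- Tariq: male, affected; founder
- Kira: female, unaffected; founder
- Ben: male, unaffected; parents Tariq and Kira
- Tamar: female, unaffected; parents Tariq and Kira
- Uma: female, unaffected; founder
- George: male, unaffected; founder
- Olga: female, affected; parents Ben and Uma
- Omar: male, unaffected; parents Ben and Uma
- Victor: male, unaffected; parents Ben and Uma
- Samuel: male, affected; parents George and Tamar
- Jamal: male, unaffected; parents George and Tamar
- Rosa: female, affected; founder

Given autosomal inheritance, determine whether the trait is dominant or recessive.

Ben and Uma are both unaffected yet have an affected child Olga. Under dominance, an affected child requires at least one affected parent, so the trait cannot be dominant.

recessive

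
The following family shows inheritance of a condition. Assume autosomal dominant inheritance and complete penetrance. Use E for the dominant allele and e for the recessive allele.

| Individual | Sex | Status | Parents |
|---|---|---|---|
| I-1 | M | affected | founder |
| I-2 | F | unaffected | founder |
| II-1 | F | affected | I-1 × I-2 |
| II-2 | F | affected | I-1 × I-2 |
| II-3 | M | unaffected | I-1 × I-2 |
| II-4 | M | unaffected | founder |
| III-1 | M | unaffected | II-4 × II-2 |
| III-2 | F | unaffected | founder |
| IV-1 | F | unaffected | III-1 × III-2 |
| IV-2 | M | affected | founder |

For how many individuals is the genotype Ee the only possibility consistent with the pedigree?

3

Obligate heterozygotes: I-1 is affected so carries E and passed e to II-3 (ee), so I-1 is Ee; II-1 is affected so carries E and received e from I-2 (ee), so II-1 is Ee; II-2 is affected so carries E and received e from I-2 (ee), so II-2 is Ee.
Every other individual is either homozygous by phenotype or has at least one consistent homozygous assignment, so the count is 3.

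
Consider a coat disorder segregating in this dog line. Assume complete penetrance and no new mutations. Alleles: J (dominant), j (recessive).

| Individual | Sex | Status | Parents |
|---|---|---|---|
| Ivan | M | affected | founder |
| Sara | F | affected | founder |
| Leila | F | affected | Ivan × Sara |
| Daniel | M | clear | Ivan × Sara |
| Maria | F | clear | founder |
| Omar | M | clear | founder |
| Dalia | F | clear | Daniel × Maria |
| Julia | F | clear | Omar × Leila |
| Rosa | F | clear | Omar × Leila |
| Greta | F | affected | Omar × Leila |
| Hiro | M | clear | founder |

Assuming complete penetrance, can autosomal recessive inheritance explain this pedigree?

Under autosomal recessive, Daniel (clear, male) cannot arise from Ivan (affected) × Sara (affected).

No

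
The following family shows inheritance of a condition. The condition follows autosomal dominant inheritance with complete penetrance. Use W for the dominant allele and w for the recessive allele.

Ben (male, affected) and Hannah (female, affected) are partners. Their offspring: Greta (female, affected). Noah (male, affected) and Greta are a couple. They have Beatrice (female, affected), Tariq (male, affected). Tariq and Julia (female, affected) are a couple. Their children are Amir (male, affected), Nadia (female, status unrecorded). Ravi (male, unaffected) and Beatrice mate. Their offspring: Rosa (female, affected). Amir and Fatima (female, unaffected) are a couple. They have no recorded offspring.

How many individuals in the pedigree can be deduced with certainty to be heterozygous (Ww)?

1

Obligate heterozygotes: Rosa is affected so carries W and received w from Ravi (ww), so Rosa is Ww.
Every other individual is either homozygous by phenotype or has at least one consistent homozygous assignment, so the count is 1.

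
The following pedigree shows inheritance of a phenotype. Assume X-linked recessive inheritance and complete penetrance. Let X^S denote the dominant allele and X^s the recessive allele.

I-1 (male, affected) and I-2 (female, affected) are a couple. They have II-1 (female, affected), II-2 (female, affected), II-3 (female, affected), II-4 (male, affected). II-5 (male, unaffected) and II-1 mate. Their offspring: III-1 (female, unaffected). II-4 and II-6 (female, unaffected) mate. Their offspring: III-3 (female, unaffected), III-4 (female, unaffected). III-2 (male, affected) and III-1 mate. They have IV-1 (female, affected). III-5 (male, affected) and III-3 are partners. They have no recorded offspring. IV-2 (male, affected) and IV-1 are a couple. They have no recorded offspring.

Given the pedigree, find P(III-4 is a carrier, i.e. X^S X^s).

III-4 is unaffected so carries S and received s from II-4 (X^s Y), so III-4 is X^S X^s, giving P(X^S X^s) = 1.

1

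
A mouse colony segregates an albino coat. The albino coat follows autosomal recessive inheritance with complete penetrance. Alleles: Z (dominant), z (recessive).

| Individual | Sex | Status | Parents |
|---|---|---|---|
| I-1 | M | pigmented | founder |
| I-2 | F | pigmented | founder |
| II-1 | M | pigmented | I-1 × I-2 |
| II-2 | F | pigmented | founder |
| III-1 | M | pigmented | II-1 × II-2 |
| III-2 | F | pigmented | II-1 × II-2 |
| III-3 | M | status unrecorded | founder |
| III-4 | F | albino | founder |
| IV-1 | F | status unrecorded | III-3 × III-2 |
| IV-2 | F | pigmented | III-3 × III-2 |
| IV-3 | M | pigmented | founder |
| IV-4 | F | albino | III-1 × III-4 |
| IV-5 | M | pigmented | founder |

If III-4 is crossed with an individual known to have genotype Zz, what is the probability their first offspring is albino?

III-4 is albino, so III-4 is zz.
The cross gives 1/2 Zz : 1/2 zz, so P(offspring is albino) = 1/2.

1/2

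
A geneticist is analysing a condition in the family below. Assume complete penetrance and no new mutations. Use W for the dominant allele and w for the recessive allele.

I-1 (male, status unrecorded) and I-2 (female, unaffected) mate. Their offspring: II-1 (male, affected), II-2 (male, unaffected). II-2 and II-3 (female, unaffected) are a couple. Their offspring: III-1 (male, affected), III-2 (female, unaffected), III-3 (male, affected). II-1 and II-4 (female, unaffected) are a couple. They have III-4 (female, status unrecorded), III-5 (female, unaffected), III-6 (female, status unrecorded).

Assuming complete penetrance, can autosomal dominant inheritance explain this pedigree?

Under autosomal dominant, III-1 (affected, male) cannot arise from II-2 (unaffected) × II-3 (unaffected).

No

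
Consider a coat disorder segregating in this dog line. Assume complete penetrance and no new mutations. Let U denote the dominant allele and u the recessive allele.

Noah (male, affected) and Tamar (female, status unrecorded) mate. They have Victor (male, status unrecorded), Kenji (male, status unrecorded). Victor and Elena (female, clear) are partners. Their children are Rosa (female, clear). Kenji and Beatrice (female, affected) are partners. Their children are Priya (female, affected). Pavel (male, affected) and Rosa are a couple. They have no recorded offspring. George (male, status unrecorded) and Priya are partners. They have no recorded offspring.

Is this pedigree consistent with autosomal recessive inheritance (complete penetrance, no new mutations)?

A consistent assignment under autosomal recessive exists: Noah uu, Tamar UU, Victor Uu, Kenji Uu, Elena UU, Beatrice uu, Rosa UU, Pavel uu, Priya uu, George UU.
In this assignment every recorded phenotype matches its genotype and every non-founder's genotype is obtainable from its parents' genotypes, so the pedigree is consistent.

Yes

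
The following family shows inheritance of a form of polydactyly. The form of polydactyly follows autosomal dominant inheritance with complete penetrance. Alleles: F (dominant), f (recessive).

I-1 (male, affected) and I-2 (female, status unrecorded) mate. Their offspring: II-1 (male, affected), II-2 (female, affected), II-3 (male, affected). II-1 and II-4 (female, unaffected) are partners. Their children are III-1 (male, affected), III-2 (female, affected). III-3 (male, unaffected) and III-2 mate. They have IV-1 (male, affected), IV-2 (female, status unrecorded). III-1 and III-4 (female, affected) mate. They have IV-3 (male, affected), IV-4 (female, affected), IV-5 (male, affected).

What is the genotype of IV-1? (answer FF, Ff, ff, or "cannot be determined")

From phenotype alone, IV-1 is FF or Ff.
IV-1 is affected so carries F and received f from III-3 (ff), so IV-1 is Ff.

Ff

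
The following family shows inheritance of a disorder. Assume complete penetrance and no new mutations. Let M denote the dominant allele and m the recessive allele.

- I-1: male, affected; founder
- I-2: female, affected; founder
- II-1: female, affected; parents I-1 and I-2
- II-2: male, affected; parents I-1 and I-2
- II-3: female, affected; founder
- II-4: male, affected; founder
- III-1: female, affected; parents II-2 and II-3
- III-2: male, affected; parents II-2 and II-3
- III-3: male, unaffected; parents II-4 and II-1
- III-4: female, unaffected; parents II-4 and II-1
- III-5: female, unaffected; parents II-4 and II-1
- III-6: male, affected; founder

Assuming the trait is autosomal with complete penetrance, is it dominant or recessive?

dominant

II-4 and II-1 are both affected yet have an unaffected child III-3. Under a recessive model two affected parents are homozygous and every child would be affected, so the trait cannot be recessive.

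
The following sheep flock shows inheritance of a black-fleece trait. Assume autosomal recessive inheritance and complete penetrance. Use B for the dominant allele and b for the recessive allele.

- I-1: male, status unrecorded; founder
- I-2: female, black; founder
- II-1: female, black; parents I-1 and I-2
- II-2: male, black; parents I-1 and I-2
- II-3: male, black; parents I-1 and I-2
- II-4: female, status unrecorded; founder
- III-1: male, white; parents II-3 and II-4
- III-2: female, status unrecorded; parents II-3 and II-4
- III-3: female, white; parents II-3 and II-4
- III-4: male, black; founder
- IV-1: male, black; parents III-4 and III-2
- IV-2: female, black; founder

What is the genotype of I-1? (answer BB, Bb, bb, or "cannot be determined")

I-1's phenotype is unrecorded, and no parent or child forces a single allele at both positions; consistent genotype assignments exist with I-1 as Bb or bb.

cannot be determined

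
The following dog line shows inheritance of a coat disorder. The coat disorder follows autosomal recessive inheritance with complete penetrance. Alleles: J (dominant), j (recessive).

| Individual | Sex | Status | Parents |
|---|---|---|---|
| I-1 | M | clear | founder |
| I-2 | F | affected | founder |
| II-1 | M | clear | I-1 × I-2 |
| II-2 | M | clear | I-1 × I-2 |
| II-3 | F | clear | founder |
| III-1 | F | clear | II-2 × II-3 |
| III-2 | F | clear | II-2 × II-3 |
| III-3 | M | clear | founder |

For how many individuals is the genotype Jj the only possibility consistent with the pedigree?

2

Obligate heterozygotes: II-1 is clear so carries J and received j from I-2 (jj), so II-1 is Jj; II-2 is clear so carries J and received j from I-2 (jj), so II-2 is Jj.
Every other individual is either homozygous by phenotype or has at least one consistent homozygous assignment, so the count is 2.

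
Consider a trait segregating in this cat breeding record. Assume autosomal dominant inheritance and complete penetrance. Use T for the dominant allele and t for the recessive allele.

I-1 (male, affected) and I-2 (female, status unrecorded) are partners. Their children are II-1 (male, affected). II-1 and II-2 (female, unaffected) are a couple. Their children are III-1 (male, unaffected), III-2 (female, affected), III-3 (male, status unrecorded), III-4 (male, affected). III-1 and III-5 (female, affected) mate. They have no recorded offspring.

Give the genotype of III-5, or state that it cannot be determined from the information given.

III-5's phenotype allows TT or Tt, and no parent or child forces a single allele at both positions; consistent genotype assignments exist with III-5 as TT or Tt.

cannot be determined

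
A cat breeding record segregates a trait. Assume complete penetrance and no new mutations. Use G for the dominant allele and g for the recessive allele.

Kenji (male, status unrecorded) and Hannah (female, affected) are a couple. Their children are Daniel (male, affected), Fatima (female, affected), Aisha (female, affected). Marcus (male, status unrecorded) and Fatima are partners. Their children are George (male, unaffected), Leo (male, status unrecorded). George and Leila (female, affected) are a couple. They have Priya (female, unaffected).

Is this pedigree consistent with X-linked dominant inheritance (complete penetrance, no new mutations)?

A consistent assignment under X-linked dominant exists: Kenji X^G Y, Hannah X^G X^g, Daniel X^G Y, Fatima X^G X^g, Aisha X^G X^G, Marcus X^G Y, George X^g Y, Leo X^G Y, Leila X^G X^g, Priya X^g X^g.
In this assignment every recorded phenotype matches its genotype and every non-founder's genotype is obtainable from its parents' genotypes, so the pedigree is consistent.

Yes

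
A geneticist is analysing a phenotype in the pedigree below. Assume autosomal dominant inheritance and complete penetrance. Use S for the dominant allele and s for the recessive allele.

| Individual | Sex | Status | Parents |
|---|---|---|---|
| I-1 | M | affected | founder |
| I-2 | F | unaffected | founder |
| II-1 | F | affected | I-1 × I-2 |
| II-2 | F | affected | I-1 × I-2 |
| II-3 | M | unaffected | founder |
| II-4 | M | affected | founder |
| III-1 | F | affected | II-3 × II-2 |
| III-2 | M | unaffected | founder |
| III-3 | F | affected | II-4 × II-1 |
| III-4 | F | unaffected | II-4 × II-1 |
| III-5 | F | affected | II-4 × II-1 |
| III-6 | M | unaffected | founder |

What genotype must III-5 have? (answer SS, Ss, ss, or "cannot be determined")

cannot be determined

III-5's phenotype allows SS or Ss, and no parent or child forces a single allele at both positions; consistent genotype assignments exist with III-5 as SS or Ss.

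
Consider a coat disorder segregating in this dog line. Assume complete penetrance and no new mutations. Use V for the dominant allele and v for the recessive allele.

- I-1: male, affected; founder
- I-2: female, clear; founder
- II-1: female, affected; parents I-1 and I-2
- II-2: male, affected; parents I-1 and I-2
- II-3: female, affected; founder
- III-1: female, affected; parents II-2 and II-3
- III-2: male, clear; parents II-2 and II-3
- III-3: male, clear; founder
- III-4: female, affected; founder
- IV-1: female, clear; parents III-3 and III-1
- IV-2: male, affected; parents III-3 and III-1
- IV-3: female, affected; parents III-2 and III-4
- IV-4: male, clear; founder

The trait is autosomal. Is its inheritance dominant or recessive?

dominant

II-2 and II-3 are both affected yet have a clear child III-2. Under a recessive model two affected parents are homozygous and every child would be affected, so the trait cannot be recessive.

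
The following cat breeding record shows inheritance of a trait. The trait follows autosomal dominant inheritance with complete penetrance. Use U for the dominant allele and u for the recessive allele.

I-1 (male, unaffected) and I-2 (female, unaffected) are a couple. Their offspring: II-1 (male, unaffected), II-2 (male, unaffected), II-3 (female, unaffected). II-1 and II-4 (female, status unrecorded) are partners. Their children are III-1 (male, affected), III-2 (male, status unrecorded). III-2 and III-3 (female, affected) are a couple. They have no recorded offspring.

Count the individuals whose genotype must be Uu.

1

Obligate heterozygotes: III-1 is affected so carries U and received u from II-1 (uu), so III-1 is Uu.
Every other individual is either homozygous by phenotype or has at least one consistent homozygous assignment, so the count is 1.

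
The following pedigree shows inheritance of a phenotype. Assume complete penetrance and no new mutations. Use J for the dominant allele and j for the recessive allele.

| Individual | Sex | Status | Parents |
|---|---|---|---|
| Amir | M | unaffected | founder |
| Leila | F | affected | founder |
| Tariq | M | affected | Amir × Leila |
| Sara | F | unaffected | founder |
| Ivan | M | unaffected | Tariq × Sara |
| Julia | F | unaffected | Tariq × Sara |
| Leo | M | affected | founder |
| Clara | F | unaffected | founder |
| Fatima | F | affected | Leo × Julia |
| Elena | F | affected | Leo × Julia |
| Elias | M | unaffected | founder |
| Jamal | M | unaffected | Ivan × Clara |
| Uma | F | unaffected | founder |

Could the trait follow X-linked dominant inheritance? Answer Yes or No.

No

Under X-linked dominant, Julia (unaffected, female) cannot arise from Tariq (affected) × Sara (unaffected).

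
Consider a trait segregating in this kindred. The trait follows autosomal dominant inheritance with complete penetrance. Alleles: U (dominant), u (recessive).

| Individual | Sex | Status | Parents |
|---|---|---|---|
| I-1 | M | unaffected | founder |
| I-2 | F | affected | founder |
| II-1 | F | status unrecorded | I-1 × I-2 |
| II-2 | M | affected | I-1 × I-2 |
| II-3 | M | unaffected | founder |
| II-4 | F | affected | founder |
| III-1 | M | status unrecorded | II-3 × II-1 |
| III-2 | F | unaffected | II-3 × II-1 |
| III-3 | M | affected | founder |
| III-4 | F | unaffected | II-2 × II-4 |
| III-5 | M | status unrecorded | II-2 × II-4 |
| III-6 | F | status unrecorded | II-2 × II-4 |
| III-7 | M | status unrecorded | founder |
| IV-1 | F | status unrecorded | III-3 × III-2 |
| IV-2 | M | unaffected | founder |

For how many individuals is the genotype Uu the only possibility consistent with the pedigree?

Obligate heterozygotes: II-2 is affected so carries U and received u from I-1 (uu), so II-2 is Uu; II-4 is affected so carries U and passed u to III-4 (uu), so II-4 is Uu.
Every other individual is either homozygous by phenotype or has at least one consistent homozygous assignment, so the count is 2.

2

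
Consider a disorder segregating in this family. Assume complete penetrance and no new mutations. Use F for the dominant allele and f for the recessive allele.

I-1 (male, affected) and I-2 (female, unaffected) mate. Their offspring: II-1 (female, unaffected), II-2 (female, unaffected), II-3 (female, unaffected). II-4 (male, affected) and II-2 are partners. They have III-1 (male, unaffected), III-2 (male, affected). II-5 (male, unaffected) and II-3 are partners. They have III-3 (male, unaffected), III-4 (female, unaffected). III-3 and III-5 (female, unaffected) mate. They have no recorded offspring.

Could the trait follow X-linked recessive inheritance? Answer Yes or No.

A consistent assignment under X-linked recessive exists: I-1 X^f Y, I-2 X^F X^F, II-1 X^F X^f, II-2 X^F X^f, II-3 X^F X^f, II-4 X^f Y, II-5 X^F Y, III-1 X^F Y, III-2 X^f Y, III-3 X^F Y, III-4 X^F X^F, III-5 X^F X^F.
In this assignment every recorded phenotype matches its genotype and every non-founder's genotype is obtainable from its parents' genotypes, so the pedigree is consistent.

Yes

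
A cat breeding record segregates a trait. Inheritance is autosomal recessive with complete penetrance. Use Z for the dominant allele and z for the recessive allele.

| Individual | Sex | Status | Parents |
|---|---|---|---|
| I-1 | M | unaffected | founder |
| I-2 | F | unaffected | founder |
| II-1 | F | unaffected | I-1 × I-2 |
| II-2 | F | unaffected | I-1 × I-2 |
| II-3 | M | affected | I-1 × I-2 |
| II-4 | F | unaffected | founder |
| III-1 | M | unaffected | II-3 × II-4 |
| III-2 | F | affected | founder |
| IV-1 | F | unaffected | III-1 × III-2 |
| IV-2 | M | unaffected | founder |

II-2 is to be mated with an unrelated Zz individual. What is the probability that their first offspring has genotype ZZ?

I-1 is unaffected so carries Z and passed z to II-3 (zz), so I-1 is Zz.
I-2 is unaffected so carries Z and passed z to II-3 (zz), so I-2 is Zz.
II-2 is an unaffected offspring of I-1 (Zz) × I-2 (Zz), whose cross gives 1/4 ZZ : 1/2 Zz : 1/4 zz; conditioning on being unaffected, II-2 is ZZ with probability 1/3, Zz with probability 2/3.
Summing over parental genotype combinations, P(offspring has genotype ZZ) = 1/3·1/2 + 2/3·1/4 = 1/3.

1/3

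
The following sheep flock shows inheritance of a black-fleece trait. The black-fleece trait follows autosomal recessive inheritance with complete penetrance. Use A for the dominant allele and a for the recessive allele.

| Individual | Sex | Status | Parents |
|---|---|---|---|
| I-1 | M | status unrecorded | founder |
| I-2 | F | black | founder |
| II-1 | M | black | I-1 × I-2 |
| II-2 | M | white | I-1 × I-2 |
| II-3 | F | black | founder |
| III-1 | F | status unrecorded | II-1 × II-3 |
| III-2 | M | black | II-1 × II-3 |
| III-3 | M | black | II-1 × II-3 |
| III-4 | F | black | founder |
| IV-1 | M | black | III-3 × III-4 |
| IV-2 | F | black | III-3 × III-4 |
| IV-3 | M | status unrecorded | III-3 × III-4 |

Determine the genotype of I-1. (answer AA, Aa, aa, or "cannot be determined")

From phenotype alone, I-1 is AA or Aa or aa.
I-1 passed A to II-2 (Aa, whose a came from I-2) and passed a to II-1 (aa), so I-1 is Aa.

Aa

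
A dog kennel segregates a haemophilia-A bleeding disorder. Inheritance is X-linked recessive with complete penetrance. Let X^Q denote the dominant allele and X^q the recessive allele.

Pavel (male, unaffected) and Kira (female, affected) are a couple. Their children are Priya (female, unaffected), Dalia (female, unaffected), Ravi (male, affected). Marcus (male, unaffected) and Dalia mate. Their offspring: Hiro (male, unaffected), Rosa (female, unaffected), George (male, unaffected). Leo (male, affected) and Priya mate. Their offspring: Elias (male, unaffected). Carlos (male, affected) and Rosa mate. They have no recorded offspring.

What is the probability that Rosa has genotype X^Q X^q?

1/2

Marcus is unaffected, so Marcus is X^Q Y.
Dalia is unaffected so carries Q and received q from Kira (X^q X^q), so Dalia is X^Q X^q.
Their cross gives offspring ratios 1/2 X^Q X^Q : 1/2 X^Q X^q. Conditioning on Rosa being unaffected, P(X^Q X^q) = 1/2 / 1 = 1/2.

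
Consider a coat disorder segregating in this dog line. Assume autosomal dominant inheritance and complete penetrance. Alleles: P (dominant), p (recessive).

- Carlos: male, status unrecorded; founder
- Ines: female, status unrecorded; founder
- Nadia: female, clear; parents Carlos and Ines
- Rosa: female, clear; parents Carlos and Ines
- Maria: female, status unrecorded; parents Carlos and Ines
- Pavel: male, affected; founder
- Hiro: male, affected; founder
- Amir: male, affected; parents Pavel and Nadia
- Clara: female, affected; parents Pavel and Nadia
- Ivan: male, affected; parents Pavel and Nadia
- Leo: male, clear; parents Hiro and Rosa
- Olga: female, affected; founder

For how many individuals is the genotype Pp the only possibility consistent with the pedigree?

4

Obligate heterozygotes: Hiro is affected so carries P and passed p to Leo (pp), so Hiro is Pp; Amir is affected so carries P and received p from Nadia (pp), so Amir is Pp; Clara is affected so carries P and received p from Nadia (pp), so Clara is Pp; Ivan is affected so carries P and received p from Nadia (pp), so Ivan is Pp.
Every other individual is either homozygous by phenotype or has at least one consistent homozygous assignment, so the count is 4.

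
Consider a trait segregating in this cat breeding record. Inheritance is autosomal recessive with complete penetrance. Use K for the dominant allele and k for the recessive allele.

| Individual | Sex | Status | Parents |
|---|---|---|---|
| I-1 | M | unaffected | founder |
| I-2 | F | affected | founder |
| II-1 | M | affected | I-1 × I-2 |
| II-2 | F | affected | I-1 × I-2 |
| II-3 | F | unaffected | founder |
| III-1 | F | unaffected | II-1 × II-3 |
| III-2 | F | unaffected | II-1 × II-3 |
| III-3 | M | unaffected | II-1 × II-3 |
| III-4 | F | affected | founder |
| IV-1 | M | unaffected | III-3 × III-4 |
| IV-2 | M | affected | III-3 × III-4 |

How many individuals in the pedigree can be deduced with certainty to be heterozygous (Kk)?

Obligate heterozygotes: I-1 is unaffected so carries K and passed k to II-1 (kk), so I-1 is Kk; III-1 is unaffected so carries K and received k from II-1 (kk), so III-1 is Kk; III-2 is unaffected so carries K and received k from II-1 (kk), so III-2 is Kk; III-3 is unaffected so carries K and received k from II-1 (kk), so III-3 is Kk; IV-1 is unaffected so carries K and received k from III-4 (kk), so IV-1 is Kk.
Every other individual is either homozygous by phenotype or has at least one consistent homozygous assignment, so the count is 5.

5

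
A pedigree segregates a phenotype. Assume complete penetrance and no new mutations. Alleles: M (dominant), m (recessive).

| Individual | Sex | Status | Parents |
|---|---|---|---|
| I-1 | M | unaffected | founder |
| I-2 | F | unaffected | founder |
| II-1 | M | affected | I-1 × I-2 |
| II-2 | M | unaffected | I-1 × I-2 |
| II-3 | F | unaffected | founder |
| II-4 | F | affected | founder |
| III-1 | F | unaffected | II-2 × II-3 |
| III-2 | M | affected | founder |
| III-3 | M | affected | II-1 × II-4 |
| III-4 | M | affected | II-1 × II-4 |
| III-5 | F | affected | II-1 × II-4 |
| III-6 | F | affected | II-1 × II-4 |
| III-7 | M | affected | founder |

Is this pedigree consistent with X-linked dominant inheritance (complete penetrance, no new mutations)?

Under X-linked dominant, II-1 (affected, male) cannot arise from I-1 (unaffected) × I-2 (unaffected).

No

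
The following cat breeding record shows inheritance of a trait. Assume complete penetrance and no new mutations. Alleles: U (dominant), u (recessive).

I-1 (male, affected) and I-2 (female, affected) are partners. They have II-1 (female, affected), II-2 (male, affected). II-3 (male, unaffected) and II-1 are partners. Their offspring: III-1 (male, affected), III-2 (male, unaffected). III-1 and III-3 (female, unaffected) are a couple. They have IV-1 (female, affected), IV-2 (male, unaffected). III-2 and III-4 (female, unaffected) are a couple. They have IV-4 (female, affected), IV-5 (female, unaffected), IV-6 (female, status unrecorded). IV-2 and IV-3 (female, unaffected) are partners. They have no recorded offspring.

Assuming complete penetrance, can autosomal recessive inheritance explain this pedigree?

Yes

A consistent assignment under autosomal recessive exists: I-1 uu, I-2 uu, II-1 uu, II-2 uu, II-3 Uu, III-1 uu, III-2 Uu, III-3 Uu, III-4 Uu, IV-1 uu, IV-2 Uu, IV-3 UU, IV-4 uu, IV-5 UU, IV-6 UU.
In this assignment every recorded phenotype matches its genotype and every non-founder's genotype is obtainable from its parents' genotypes, so the pedigree is consistent.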